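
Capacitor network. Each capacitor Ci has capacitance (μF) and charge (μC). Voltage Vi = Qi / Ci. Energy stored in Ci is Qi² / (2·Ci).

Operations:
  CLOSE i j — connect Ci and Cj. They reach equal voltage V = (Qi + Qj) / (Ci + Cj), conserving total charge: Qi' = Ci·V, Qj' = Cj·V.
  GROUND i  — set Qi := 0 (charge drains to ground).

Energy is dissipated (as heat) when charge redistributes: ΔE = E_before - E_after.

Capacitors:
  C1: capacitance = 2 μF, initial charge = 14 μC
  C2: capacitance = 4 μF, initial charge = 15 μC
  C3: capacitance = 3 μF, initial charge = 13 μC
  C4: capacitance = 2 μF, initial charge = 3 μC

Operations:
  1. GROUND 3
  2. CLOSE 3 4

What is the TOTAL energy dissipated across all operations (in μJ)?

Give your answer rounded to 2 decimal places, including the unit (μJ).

Answer: 29.52 μJ

Derivation:
Initial: C1(2μF, Q=14μC, V=7.00V), C2(4μF, Q=15μC, V=3.75V), C3(3μF, Q=13μC, V=4.33V), C4(2μF, Q=3μC, V=1.50V)
Op 1: GROUND 3: Q3=0; energy lost=28.167
Op 2: CLOSE 3-4: Q_total=3.00, C_total=5.00, V=0.60; Q3=1.80, Q4=1.20; dissipated=1.350
Total dissipated: 29.517 μJ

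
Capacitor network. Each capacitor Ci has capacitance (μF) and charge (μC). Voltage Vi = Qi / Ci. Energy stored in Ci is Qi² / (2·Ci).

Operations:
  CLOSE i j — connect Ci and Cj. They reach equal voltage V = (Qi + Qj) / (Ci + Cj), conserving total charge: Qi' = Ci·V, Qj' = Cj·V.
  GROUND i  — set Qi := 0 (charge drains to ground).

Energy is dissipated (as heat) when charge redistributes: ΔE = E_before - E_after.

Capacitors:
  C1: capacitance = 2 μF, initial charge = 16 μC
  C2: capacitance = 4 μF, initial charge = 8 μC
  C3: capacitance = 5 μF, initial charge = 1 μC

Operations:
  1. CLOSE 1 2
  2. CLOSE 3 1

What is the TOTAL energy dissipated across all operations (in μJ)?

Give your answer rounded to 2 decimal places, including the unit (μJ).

Initial: C1(2μF, Q=16μC, V=8.00V), C2(4μF, Q=8μC, V=2.00V), C3(5μF, Q=1μC, V=0.20V)
Op 1: CLOSE 1-2: Q_total=24.00, C_total=6.00, V=4.00; Q1=8.00, Q2=16.00; dissipated=24.000
Op 2: CLOSE 3-1: Q_total=9.00, C_total=7.00, V=1.29; Q3=6.43, Q1=2.57; dissipated=10.314
Total dissipated: 34.314 μJ

Answer: 34.31 μJ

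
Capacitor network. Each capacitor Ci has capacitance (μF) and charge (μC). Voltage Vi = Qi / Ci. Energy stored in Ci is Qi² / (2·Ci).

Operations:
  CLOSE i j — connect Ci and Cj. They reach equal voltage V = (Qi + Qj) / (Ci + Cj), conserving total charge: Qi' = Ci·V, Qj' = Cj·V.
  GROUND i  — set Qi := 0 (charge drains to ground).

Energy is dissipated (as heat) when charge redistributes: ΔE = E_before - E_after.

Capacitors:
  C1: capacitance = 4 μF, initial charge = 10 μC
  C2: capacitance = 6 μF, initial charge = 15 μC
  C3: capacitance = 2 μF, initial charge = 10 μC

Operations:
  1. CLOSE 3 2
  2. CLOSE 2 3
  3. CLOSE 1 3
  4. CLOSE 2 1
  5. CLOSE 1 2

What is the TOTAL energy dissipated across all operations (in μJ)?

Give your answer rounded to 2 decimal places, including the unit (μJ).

Initial: C1(4μF, Q=10μC, V=2.50V), C2(6μF, Q=15μC, V=2.50V), C3(2μF, Q=10μC, V=5.00V)
Op 1: CLOSE 3-2: Q_total=25.00, C_total=8.00, V=3.12; Q3=6.25, Q2=18.75; dissipated=4.688
Op 2: CLOSE 2-3: Q_total=25.00, C_total=8.00, V=3.12; Q2=18.75, Q3=6.25; dissipated=0.000
Op 3: CLOSE 1-3: Q_total=16.25, C_total=6.00, V=2.71; Q1=10.83, Q3=5.42; dissipated=0.260
Op 4: CLOSE 2-1: Q_total=29.58, C_total=10.00, V=2.96; Q2=17.75, Q1=11.83; dissipated=0.208
Op 5: CLOSE 1-2: Q_total=29.58, C_total=10.00, V=2.96; Q1=11.83, Q2=17.75; dissipated=0.000
Total dissipated: 5.156 μJ

Answer: 5.16 μJ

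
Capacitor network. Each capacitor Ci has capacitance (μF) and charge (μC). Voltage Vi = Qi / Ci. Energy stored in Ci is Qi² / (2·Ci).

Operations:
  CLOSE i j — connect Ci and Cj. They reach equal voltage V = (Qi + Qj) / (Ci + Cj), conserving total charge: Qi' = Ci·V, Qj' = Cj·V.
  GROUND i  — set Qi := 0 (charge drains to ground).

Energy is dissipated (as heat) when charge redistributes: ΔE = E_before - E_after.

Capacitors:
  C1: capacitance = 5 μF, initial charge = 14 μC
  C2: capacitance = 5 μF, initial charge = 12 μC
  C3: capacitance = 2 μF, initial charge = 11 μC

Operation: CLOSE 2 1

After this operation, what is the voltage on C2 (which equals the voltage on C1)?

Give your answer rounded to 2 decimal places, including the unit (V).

Initial: C1(5μF, Q=14μC, V=2.80V), C2(5μF, Q=12μC, V=2.40V), C3(2μF, Q=11μC, V=5.50V)
Op 1: CLOSE 2-1: Q_total=26.00, C_total=10.00, V=2.60; Q2=13.00, Q1=13.00; dissipated=0.200

Answer: 2.60 V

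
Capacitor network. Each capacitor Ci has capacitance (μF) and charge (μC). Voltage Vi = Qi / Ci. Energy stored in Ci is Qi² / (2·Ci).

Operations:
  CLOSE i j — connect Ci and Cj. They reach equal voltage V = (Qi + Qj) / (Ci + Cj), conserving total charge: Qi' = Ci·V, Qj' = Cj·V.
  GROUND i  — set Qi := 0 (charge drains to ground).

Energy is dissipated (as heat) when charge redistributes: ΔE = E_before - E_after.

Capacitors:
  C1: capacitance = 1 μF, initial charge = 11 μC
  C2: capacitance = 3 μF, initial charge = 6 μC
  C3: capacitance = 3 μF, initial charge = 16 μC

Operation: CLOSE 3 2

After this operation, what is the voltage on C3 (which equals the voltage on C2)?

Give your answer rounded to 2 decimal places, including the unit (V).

Initial: C1(1μF, Q=11μC, V=11.00V), C2(3μF, Q=6μC, V=2.00V), C3(3μF, Q=16μC, V=5.33V)
Op 1: CLOSE 3-2: Q_total=22.00, C_total=6.00, V=3.67; Q3=11.00, Q2=11.00; dissipated=8.333

Answer: 3.67 V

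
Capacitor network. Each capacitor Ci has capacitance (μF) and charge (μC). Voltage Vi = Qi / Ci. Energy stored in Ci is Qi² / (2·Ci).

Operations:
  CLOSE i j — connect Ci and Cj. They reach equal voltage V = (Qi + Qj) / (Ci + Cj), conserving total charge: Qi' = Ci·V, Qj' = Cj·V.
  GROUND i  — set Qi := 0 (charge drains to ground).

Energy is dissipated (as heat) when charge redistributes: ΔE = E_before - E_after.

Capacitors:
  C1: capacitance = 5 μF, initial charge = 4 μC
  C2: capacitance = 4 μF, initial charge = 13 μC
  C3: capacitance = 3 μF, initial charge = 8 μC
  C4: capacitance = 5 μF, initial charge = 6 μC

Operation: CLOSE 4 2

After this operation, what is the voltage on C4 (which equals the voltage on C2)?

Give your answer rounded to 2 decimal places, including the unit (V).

Initial: C1(5μF, Q=4μC, V=0.80V), C2(4μF, Q=13μC, V=3.25V), C3(3μF, Q=8μC, V=2.67V), C4(5μF, Q=6μC, V=1.20V)
Op 1: CLOSE 4-2: Q_total=19.00, C_total=9.00, V=2.11; Q4=10.56, Q2=8.44; dissipated=4.669

Answer: 2.11 V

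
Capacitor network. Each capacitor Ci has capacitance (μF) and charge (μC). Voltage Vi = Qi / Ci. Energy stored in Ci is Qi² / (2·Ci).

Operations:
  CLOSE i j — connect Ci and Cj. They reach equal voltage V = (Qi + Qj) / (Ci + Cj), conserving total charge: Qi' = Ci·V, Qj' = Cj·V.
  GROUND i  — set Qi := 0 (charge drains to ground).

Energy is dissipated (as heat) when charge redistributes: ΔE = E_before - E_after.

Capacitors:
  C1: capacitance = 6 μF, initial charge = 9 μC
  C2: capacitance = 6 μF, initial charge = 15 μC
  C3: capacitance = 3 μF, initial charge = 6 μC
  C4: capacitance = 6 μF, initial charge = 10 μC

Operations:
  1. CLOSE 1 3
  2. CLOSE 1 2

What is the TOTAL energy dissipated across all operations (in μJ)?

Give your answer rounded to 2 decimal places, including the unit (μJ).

Initial: C1(6μF, Q=9μC, V=1.50V), C2(6μF, Q=15μC, V=2.50V), C3(3μF, Q=6μC, V=2.00V), C4(6μF, Q=10μC, V=1.67V)
Op 1: CLOSE 1-3: Q_total=15.00, C_total=9.00, V=1.67; Q1=10.00, Q3=5.00; dissipated=0.250
Op 2: CLOSE 1-2: Q_total=25.00, C_total=12.00, V=2.08; Q1=12.50, Q2=12.50; dissipated=1.042
Total dissipated: 1.292 μJ

Answer: 1.29 μJ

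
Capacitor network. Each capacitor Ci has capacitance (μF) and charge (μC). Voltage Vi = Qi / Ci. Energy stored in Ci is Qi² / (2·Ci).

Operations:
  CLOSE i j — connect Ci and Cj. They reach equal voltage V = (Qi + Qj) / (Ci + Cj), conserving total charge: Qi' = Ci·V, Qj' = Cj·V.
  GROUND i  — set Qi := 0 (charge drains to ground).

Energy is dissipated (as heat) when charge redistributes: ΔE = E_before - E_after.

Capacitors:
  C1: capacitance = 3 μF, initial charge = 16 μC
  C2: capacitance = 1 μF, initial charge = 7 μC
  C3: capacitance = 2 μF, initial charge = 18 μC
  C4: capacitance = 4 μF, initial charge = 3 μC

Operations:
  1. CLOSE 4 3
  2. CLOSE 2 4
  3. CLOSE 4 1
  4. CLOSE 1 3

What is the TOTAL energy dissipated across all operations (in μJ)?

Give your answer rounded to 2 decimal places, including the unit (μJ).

Initial: C1(3μF, Q=16μC, V=5.33V), C2(1μF, Q=7μC, V=7.00V), C3(2μF, Q=18μC, V=9.00V), C4(4μF, Q=3μC, V=0.75V)
Op 1: CLOSE 4-3: Q_total=21.00, C_total=6.00, V=3.50; Q4=14.00, Q3=7.00; dissipated=45.375
Op 2: CLOSE 2-4: Q_total=21.00, C_total=5.00, V=4.20; Q2=4.20, Q4=16.80; dissipated=4.900
Op 3: CLOSE 4-1: Q_total=32.80, C_total=7.00, V=4.69; Q4=18.74, Q1=14.06; dissipated=1.101
Op 4: CLOSE 1-3: Q_total=21.06, C_total=5.00, V=4.21; Q1=12.63, Q3=8.42; dissipated=0.844
Total dissipated: 52.220 μJ

Answer: 52.22 μJ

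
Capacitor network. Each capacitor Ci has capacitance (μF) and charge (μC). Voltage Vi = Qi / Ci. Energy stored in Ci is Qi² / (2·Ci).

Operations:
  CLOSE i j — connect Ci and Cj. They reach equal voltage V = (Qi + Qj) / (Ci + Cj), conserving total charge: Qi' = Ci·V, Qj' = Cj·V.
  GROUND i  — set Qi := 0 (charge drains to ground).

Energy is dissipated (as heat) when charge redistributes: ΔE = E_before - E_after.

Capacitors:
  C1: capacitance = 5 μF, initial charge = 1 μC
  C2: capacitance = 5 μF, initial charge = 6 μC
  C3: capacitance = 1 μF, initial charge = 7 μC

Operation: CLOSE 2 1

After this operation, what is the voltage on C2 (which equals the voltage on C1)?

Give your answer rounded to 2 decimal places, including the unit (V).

Answer: 0.70 V

Derivation:
Initial: C1(5μF, Q=1μC, V=0.20V), C2(5μF, Q=6μC, V=1.20V), C3(1μF, Q=7μC, V=7.00V)
Op 1: CLOSE 2-1: Q_total=7.00, C_total=10.00, V=0.70; Q2=3.50, Q1=3.50; dissipated=1.250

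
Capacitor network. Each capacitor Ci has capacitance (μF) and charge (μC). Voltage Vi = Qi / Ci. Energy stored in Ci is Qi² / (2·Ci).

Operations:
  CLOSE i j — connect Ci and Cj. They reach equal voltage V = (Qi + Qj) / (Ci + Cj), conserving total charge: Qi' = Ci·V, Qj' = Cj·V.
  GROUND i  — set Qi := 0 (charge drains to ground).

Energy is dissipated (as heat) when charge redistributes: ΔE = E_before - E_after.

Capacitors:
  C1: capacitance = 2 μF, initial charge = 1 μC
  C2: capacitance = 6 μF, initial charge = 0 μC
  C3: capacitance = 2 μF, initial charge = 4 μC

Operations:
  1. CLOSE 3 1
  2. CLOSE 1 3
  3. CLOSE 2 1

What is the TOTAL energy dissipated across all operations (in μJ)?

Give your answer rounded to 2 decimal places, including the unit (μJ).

Initial: C1(2μF, Q=1μC, V=0.50V), C2(6μF, Q=0μC, V=0.00V), C3(2μF, Q=4μC, V=2.00V)
Op 1: CLOSE 3-1: Q_total=5.00, C_total=4.00, V=1.25; Q3=2.50, Q1=2.50; dissipated=1.125
Op 2: CLOSE 1-3: Q_total=5.00, C_total=4.00, V=1.25; Q1=2.50, Q3=2.50; dissipated=0.000
Op 3: CLOSE 2-1: Q_total=2.50, C_total=8.00, V=0.31; Q2=1.88, Q1=0.62; dissipated=1.172
Total dissipated: 2.297 μJ

Answer: 2.30 μJ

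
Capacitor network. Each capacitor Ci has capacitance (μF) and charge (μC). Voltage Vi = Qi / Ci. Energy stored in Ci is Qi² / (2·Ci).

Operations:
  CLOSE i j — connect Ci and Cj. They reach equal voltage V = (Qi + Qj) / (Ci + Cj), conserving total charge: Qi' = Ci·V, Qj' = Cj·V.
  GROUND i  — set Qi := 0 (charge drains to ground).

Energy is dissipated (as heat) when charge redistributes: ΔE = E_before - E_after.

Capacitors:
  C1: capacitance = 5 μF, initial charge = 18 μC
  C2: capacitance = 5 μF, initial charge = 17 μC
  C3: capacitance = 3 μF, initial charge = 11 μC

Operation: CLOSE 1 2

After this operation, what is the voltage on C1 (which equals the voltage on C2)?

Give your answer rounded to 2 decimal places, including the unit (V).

Answer: 3.50 V

Derivation:
Initial: C1(5μF, Q=18μC, V=3.60V), C2(5μF, Q=17μC, V=3.40V), C3(3μF, Q=11μC, V=3.67V)
Op 1: CLOSE 1-2: Q_total=35.00, C_total=10.00, V=3.50; Q1=17.50, Q2=17.50; dissipated=0.050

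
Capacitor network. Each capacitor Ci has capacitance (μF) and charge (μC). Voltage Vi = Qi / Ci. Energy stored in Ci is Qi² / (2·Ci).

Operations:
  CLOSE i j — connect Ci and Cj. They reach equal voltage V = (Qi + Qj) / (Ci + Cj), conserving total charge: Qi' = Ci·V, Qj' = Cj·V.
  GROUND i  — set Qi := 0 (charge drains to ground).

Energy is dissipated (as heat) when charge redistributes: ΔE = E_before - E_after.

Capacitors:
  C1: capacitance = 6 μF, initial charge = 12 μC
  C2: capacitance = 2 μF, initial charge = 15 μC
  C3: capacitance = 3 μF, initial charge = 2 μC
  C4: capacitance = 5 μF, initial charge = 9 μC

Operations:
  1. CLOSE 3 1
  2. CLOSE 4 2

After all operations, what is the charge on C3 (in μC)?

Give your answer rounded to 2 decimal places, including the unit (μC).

Answer: 4.67 μC

Derivation:
Initial: C1(6μF, Q=12μC, V=2.00V), C2(2μF, Q=15μC, V=7.50V), C3(3μF, Q=2μC, V=0.67V), C4(5μF, Q=9μC, V=1.80V)
Op 1: CLOSE 3-1: Q_total=14.00, C_total=9.00, V=1.56; Q3=4.67, Q1=9.33; dissipated=1.778
Op 2: CLOSE 4-2: Q_total=24.00, C_total=7.00, V=3.43; Q4=17.14, Q2=6.86; dissipated=23.207
Final charges: Q1=9.33, Q2=6.86, Q3=4.67, Q4=17.14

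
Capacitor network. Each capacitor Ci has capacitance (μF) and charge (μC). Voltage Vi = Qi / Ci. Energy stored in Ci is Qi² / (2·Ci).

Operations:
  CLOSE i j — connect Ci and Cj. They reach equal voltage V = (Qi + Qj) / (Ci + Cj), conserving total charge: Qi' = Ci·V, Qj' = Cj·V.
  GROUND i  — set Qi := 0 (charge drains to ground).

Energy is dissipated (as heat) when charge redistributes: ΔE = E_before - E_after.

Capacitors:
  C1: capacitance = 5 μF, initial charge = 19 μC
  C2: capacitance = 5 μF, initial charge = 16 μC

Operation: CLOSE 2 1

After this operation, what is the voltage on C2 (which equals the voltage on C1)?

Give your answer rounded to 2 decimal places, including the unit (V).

Answer: 3.50 V

Derivation:
Initial: C1(5μF, Q=19μC, V=3.80V), C2(5μF, Q=16μC, V=3.20V)
Op 1: CLOSE 2-1: Q_total=35.00, C_total=10.00, V=3.50; Q2=17.50, Q1=17.50; dissipated=0.450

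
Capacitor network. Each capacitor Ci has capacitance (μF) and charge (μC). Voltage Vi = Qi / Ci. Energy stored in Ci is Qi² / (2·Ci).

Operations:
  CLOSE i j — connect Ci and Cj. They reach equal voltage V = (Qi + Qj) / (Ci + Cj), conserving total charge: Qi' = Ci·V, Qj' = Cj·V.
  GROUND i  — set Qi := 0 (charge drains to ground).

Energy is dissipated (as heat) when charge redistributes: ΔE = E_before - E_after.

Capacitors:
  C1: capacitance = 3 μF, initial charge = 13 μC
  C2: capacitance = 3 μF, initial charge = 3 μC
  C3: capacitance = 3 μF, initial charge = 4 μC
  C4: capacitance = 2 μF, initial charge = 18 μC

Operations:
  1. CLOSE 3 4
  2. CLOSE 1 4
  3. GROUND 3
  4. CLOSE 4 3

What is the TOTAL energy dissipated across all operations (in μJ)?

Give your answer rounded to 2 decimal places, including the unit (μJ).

Answer: 75.72 μJ

Derivation:
Initial: C1(3μF, Q=13μC, V=4.33V), C2(3μF, Q=3μC, V=1.00V), C3(3μF, Q=4μC, V=1.33V), C4(2μF, Q=18μC, V=9.00V)
Op 1: CLOSE 3-4: Q_total=22.00, C_total=5.00, V=4.40; Q3=13.20, Q4=8.80; dissipated=35.267
Op 2: CLOSE 1-4: Q_total=21.80, C_total=5.00, V=4.36; Q1=13.08, Q4=8.72; dissipated=0.003
Op 3: GROUND 3: Q3=0; energy lost=29.040
Op 4: CLOSE 4-3: Q_total=8.72, C_total=5.00, V=1.74; Q4=3.49, Q3=5.23; dissipated=11.406
Total dissipated: 75.715 μJ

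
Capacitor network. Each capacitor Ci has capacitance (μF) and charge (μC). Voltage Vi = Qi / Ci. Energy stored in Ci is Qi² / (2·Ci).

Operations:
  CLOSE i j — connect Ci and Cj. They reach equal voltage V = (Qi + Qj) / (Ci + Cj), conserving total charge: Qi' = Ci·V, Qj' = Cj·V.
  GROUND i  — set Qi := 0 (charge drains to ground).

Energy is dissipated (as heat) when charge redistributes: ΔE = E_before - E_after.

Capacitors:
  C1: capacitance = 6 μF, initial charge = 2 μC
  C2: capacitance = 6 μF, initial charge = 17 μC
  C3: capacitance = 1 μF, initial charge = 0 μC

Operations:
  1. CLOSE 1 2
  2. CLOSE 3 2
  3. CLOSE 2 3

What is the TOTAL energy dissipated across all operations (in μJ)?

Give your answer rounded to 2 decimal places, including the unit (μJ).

Initial: C1(6μF, Q=2μC, V=0.33V), C2(6μF, Q=17μC, V=2.83V), C3(1μF, Q=0μC, V=0.00V)
Op 1: CLOSE 1-2: Q_total=19.00, C_total=12.00, V=1.58; Q1=9.50, Q2=9.50; dissipated=9.375
Op 2: CLOSE 3-2: Q_total=9.50, C_total=7.00, V=1.36; Q3=1.36, Q2=8.14; dissipated=1.074
Op 3: CLOSE 2-3: Q_total=9.50, C_total=7.00, V=1.36; Q2=8.14, Q3=1.36; dissipated=0.000
Total dissipated: 10.449 μJ

Answer: 10.45 μJ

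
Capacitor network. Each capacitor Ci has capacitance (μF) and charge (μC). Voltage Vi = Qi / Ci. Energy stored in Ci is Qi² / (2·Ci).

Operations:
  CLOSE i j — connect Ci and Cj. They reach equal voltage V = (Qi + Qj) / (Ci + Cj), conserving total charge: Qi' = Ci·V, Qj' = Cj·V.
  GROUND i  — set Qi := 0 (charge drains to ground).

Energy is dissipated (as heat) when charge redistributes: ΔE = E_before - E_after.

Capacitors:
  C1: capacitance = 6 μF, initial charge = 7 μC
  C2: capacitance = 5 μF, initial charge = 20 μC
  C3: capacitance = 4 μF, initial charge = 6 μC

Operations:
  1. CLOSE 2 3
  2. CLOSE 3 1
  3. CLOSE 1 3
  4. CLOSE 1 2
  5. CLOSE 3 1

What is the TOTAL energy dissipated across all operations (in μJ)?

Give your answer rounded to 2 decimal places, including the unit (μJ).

Initial: C1(6μF, Q=7μC, V=1.17V), C2(5μF, Q=20μC, V=4.00V), C3(4μF, Q=6μC, V=1.50V)
Op 1: CLOSE 2-3: Q_total=26.00, C_total=9.00, V=2.89; Q2=14.44, Q3=11.56; dissipated=6.944
Op 2: CLOSE 3-1: Q_total=18.56, C_total=10.00, V=1.86; Q3=7.42, Q1=11.13; dissipated=3.559
Op 3: CLOSE 1-3: Q_total=18.56, C_total=10.00, V=1.86; Q1=11.13, Q3=7.42; dissipated=0.000
Op 4: CLOSE 1-2: Q_total=25.58, C_total=11.00, V=2.33; Q1=13.95, Q2=11.63; dissipated=1.456
Op 5: CLOSE 3-1: Q_total=21.37, C_total=10.00, V=2.14; Q3=8.55, Q1=12.82; dissipated=0.265
Total dissipated: 12.225 μJ

Answer: 12.22 μJ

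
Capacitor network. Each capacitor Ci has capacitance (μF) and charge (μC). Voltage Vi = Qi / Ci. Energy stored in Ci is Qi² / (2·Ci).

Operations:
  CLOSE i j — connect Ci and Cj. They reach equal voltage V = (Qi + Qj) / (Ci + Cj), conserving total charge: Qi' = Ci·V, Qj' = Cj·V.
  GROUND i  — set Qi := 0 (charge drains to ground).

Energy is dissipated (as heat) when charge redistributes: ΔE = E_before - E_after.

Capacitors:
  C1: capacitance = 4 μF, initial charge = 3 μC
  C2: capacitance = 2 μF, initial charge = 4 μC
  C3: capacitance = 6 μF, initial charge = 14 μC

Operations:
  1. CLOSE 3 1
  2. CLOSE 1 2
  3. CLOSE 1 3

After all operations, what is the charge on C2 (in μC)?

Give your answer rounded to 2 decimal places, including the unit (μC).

Initial: C1(4μF, Q=3μC, V=0.75V), C2(2μF, Q=4μC, V=2.00V), C3(6μF, Q=14μC, V=2.33V)
Op 1: CLOSE 3-1: Q_total=17.00, C_total=10.00, V=1.70; Q3=10.20, Q1=6.80; dissipated=3.008
Op 2: CLOSE 1-2: Q_total=10.80, C_total=6.00, V=1.80; Q1=7.20, Q2=3.60; dissipated=0.060
Op 3: CLOSE 1-3: Q_total=17.40, C_total=10.00, V=1.74; Q1=6.96, Q3=10.44; dissipated=0.012
Final charges: Q1=6.96, Q2=3.60, Q3=10.44

Answer: 3.60 μC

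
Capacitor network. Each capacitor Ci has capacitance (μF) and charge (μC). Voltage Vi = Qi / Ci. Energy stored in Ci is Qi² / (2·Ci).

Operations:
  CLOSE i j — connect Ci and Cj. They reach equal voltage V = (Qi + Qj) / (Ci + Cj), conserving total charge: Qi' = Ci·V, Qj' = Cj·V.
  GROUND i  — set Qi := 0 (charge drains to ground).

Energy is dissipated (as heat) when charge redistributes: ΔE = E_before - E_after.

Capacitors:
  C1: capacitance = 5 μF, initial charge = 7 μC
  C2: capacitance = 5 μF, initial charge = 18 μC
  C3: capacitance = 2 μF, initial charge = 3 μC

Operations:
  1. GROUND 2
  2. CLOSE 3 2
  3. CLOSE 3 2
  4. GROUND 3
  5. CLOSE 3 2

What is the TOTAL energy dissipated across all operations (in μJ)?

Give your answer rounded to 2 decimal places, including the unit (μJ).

Initial: C1(5μF, Q=7μC, V=1.40V), C2(5μF, Q=18μC, V=3.60V), C3(2μF, Q=3μC, V=1.50V)
Op 1: GROUND 2: Q2=0; energy lost=32.400
Op 2: CLOSE 3-2: Q_total=3.00, C_total=7.00, V=0.43; Q3=0.86, Q2=2.14; dissipated=1.607
Op 3: CLOSE 3-2: Q_total=3.00, C_total=7.00, V=0.43; Q3=0.86, Q2=2.14; dissipated=0.000
Op 4: GROUND 3: Q3=0; energy lost=0.184
Op 5: CLOSE 3-2: Q_total=2.14, C_total=7.00, V=0.31; Q3=0.61, Q2=1.53; dissipated=0.131
Total dissipated: 34.322 μJ

Answer: 34.32 μJ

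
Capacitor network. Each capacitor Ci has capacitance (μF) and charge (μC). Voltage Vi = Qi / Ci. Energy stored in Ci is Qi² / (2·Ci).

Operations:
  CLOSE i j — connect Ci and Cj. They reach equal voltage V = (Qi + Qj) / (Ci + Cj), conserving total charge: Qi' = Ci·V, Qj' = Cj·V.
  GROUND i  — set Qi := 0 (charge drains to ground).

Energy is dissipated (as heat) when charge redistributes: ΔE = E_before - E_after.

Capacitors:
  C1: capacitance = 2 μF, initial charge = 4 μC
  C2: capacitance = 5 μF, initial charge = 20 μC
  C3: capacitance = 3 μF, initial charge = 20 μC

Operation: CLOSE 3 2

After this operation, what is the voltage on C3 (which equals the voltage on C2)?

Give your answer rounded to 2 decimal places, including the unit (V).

Answer: 5.00 V

Derivation:
Initial: C1(2μF, Q=4μC, V=2.00V), C2(5μF, Q=20μC, V=4.00V), C3(3μF, Q=20μC, V=6.67V)
Op 1: CLOSE 3-2: Q_total=40.00, C_total=8.00, V=5.00; Q3=15.00, Q2=25.00; dissipated=6.667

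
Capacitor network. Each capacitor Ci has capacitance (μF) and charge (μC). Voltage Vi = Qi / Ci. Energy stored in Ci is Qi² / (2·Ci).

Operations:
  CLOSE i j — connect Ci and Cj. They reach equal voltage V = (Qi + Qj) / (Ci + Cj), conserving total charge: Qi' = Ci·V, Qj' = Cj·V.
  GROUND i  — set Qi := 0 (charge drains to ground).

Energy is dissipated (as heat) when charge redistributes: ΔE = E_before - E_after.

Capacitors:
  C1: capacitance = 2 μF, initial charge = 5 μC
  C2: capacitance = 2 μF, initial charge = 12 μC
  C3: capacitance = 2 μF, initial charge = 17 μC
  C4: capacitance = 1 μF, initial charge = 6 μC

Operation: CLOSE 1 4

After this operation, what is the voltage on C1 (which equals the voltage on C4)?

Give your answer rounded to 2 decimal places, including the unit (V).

Initial: C1(2μF, Q=5μC, V=2.50V), C2(2μF, Q=12μC, V=6.00V), C3(2μF, Q=17μC, V=8.50V), C4(1μF, Q=6μC, V=6.00V)
Op 1: CLOSE 1-4: Q_total=11.00, C_total=3.00, V=3.67; Q1=7.33, Q4=3.67; dissipated=4.083

Answer: 3.67 V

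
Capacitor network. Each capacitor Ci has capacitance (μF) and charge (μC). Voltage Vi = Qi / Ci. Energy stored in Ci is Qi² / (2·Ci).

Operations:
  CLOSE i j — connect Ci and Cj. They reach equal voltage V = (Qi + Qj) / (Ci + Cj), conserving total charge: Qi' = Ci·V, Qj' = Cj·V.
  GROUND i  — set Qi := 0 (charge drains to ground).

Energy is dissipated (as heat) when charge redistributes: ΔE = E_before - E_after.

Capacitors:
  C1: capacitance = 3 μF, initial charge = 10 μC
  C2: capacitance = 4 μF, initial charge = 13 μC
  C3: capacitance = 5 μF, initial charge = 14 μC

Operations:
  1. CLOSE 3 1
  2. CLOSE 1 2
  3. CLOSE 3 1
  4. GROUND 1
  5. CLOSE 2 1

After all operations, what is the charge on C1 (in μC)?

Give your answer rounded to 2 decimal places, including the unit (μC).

Answer: 5.39 μC

Derivation:
Initial: C1(3μF, Q=10μC, V=3.33V), C2(4μF, Q=13μC, V=3.25V), C3(5μF, Q=14μC, V=2.80V)
Op 1: CLOSE 3-1: Q_total=24.00, C_total=8.00, V=3.00; Q3=15.00, Q1=9.00; dissipated=0.267
Op 2: CLOSE 1-2: Q_total=22.00, C_total=7.00, V=3.14; Q1=9.43, Q2=12.57; dissipated=0.054
Op 3: CLOSE 3-1: Q_total=24.43, C_total=8.00, V=3.05; Q3=15.27, Q1=9.16; dissipated=0.019
Op 4: GROUND 1: Q1=0; energy lost=13.986
Op 5: CLOSE 2-1: Q_total=12.57, C_total=7.00, V=1.80; Q2=7.18, Q1=5.39; dissipated=8.466
Final charges: Q1=5.39, Q2=7.18, Q3=15.27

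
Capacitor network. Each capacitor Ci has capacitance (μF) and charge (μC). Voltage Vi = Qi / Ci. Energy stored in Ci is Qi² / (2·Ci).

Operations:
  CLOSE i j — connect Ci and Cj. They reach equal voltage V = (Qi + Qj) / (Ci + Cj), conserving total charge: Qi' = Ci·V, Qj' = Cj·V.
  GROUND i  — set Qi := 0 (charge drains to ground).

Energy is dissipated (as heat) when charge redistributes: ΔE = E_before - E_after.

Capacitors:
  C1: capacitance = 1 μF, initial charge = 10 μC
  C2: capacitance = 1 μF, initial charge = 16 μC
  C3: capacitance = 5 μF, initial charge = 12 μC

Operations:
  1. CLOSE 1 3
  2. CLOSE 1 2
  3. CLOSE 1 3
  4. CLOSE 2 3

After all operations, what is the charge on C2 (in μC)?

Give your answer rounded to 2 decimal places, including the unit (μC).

Answer: 5.55 μC

Derivation:
Initial: C1(1μF, Q=10μC, V=10.00V), C2(1μF, Q=16μC, V=16.00V), C3(5μF, Q=12μC, V=2.40V)
Op 1: CLOSE 1-3: Q_total=22.00, C_total=6.00, V=3.67; Q1=3.67, Q3=18.33; dissipated=24.067
Op 2: CLOSE 1-2: Q_total=19.67, C_total=2.00, V=9.83; Q1=9.83, Q2=9.83; dissipated=38.028
Op 3: CLOSE 1-3: Q_total=28.17, C_total=6.00, V=4.69; Q1=4.69, Q3=23.47; dissipated=15.845
Op 4: CLOSE 2-3: Q_total=33.31, C_total=6.00, V=5.55; Q2=5.55, Q3=27.75; dissipated=11.003
Final charges: Q1=4.69, Q2=5.55, Q3=27.75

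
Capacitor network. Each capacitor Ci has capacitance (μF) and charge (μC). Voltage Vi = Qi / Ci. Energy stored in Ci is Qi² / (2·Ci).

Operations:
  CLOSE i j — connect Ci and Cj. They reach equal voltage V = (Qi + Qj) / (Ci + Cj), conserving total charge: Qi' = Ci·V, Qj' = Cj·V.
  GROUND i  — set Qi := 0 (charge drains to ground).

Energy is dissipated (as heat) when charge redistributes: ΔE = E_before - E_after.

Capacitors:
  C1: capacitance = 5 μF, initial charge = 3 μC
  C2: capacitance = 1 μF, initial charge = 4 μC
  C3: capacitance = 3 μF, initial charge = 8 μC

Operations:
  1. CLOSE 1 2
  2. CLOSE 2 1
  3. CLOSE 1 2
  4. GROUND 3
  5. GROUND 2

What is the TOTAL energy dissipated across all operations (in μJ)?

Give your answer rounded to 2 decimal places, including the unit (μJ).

Answer: 16.16 μJ

Derivation:
Initial: C1(5μF, Q=3μC, V=0.60V), C2(1μF, Q=4μC, V=4.00V), C3(3μF, Q=8μC, V=2.67V)
Op 1: CLOSE 1-2: Q_total=7.00, C_total=6.00, V=1.17; Q1=5.83, Q2=1.17; dissipated=4.817
Op 2: CLOSE 2-1: Q_total=7.00, C_total=6.00, V=1.17; Q2=1.17, Q1=5.83; dissipated=0.000
Op 3: CLOSE 1-2: Q_total=7.00, C_total=6.00, V=1.17; Q1=5.83, Q2=1.17; dissipated=0.000
Op 4: GROUND 3: Q3=0; energy lost=10.667
Op 5: GROUND 2: Q2=0; energy lost=0.681
Total dissipated: 16.164 μJ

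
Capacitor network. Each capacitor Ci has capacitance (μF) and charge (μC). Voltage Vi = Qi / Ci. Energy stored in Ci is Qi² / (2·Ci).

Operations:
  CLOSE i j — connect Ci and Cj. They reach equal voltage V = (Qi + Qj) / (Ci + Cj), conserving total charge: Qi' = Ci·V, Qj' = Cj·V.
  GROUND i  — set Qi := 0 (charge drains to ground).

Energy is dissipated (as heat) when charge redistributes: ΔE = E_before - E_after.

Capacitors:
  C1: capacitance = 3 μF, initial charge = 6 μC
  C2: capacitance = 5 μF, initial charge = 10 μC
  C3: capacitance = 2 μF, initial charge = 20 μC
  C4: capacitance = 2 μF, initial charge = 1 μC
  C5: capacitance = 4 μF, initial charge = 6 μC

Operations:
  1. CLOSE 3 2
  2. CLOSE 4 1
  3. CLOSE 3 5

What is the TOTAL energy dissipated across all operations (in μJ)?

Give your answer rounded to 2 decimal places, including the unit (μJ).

Initial: C1(3μF, Q=6μC, V=2.00V), C2(5μF, Q=10μC, V=2.00V), C3(2μF, Q=20μC, V=10.00V), C4(2μF, Q=1μC, V=0.50V), C5(4μF, Q=6μC, V=1.50V)
Op 1: CLOSE 3-2: Q_total=30.00, C_total=7.00, V=4.29; Q3=8.57, Q2=21.43; dissipated=45.714
Op 2: CLOSE 4-1: Q_total=7.00, C_total=5.00, V=1.40; Q4=2.80, Q1=4.20; dissipated=1.350
Op 3: CLOSE 3-5: Q_total=14.57, C_total=6.00, V=2.43; Q3=4.86, Q5=9.71; dissipated=5.173
Total dissipated: 52.238 μJ

Answer: 52.24 μJ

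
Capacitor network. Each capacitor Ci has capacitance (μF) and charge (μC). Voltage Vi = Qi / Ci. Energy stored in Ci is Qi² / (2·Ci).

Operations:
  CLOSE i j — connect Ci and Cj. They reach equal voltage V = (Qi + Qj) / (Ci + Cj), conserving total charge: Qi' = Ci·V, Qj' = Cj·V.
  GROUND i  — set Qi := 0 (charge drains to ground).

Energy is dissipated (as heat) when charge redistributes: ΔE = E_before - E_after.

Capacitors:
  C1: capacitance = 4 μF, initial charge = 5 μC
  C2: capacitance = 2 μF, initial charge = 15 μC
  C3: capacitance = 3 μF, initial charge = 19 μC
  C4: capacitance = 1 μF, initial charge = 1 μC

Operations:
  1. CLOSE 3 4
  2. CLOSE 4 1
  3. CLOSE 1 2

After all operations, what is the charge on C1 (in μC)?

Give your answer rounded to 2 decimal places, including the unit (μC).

Answer: 15.33 μC

Derivation:
Initial: C1(4μF, Q=5μC, V=1.25V), C2(2μF, Q=15μC, V=7.50V), C3(3μF, Q=19μC, V=6.33V), C4(1μF, Q=1μC, V=1.00V)
Op 1: CLOSE 3-4: Q_total=20.00, C_total=4.00, V=5.00; Q3=15.00, Q4=5.00; dissipated=10.667
Op 2: CLOSE 4-1: Q_total=10.00, C_total=5.00, V=2.00; Q4=2.00, Q1=8.00; dissipated=5.625
Op 3: CLOSE 1-2: Q_total=23.00, C_total=6.00, V=3.83; Q1=15.33, Q2=7.67; dissipated=20.167
Final charges: Q1=15.33, Q2=7.67, Q3=15.00, Q4=2.00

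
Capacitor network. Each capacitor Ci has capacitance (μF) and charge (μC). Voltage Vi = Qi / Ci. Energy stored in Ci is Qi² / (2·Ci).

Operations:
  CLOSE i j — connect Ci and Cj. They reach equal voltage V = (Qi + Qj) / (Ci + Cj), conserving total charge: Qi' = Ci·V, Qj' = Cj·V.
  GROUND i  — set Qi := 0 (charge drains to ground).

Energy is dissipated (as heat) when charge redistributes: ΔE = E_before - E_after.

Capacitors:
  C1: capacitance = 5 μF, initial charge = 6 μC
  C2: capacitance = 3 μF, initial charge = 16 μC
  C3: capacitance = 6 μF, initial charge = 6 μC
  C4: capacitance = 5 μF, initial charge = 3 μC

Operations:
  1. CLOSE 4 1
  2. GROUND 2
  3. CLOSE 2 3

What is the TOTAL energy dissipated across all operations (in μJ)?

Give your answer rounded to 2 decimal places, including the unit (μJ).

Answer: 44.12 μJ

Derivation:
Initial: C1(5μF, Q=6μC, V=1.20V), C2(3μF, Q=16μC, V=5.33V), C3(6μF, Q=6μC, V=1.00V), C4(5μF, Q=3μC, V=0.60V)
Op 1: CLOSE 4-1: Q_total=9.00, C_total=10.00, V=0.90; Q4=4.50, Q1=4.50; dissipated=0.450
Op 2: GROUND 2: Q2=0; energy lost=42.667
Op 3: CLOSE 2-3: Q_total=6.00, C_total=9.00, V=0.67; Q2=2.00, Q3=4.00; dissipated=1.000
Total dissipated: 44.117 μJ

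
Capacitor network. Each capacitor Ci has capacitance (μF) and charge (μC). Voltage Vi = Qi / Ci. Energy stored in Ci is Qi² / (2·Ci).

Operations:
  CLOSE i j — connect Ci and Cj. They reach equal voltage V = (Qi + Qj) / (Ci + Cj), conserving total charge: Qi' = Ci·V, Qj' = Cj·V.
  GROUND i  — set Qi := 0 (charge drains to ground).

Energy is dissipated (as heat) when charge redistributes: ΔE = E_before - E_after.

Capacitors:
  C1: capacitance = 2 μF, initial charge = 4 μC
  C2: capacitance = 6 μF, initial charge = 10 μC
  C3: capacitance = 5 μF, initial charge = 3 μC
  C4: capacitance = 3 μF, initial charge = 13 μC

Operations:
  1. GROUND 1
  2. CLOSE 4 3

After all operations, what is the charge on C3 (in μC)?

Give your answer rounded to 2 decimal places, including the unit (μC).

Answer: 10.00 μC

Derivation:
Initial: C1(2μF, Q=4μC, V=2.00V), C2(6μF, Q=10μC, V=1.67V), C3(5μF, Q=3μC, V=0.60V), C4(3μF, Q=13μC, V=4.33V)
Op 1: GROUND 1: Q1=0; energy lost=4.000
Op 2: CLOSE 4-3: Q_total=16.00, C_total=8.00, V=2.00; Q4=6.00, Q3=10.00; dissipated=13.067
Final charges: Q1=0.00, Q2=10.00, Q3=10.00, Q4=6.00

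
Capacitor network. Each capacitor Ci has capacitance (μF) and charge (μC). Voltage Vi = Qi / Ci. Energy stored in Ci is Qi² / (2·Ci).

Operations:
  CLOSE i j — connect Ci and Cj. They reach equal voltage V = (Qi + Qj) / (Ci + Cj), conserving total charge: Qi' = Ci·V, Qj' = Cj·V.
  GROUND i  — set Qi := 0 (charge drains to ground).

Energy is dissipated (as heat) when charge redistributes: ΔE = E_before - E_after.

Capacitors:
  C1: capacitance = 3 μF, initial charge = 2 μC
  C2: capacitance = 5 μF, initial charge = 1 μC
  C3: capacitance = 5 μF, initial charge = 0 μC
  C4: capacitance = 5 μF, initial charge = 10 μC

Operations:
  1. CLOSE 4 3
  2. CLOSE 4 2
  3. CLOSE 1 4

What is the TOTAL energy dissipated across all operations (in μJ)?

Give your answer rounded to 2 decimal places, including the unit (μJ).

Answer: 5.80 μJ

Derivation:
Initial: C1(3μF, Q=2μC, V=0.67V), C2(5μF, Q=1μC, V=0.20V), C3(5μF, Q=0μC, V=0.00V), C4(5μF, Q=10μC, V=2.00V)
Op 1: CLOSE 4-3: Q_total=10.00, C_total=10.00, V=1.00; Q4=5.00, Q3=5.00; dissipated=5.000
Op 2: CLOSE 4-2: Q_total=6.00, C_total=10.00, V=0.60; Q4=3.00, Q2=3.00; dissipated=0.800
Op 3: CLOSE 1-4: Q_total=5.00, C_total=8.00, V=0.62; Q1=1.88, Q4=3.12; dissipated=0.004
Total dissipated: 5.804 μJ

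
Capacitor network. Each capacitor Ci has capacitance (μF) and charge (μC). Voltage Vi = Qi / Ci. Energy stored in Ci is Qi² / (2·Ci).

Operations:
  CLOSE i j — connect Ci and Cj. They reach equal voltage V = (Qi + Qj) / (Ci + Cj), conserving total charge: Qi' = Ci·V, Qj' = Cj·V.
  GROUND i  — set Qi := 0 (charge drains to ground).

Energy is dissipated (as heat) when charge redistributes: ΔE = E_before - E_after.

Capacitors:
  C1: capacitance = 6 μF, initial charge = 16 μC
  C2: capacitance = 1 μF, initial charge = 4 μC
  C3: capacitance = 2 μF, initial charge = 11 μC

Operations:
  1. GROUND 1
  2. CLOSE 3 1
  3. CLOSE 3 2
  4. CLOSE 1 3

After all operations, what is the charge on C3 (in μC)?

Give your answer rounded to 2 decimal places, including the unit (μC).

Initial: C1(6μF, Q=16μC, V=2.67V), C2(1μF, Q=4μC, V=4.00V), C3(2μF, Q=11μC, V=5.50V)
Op 1: GROUND 1: Q1=0; energy lost=21.333
Op 2: CLOSE 3-1: Q_total=11.00, C_total=8.00, V=1.38; Q3=2.75, Q1=8.25; dissipated=22.688
Op 3: CLOSE 3-2: Q_total=6.75, C_total=3.00, V=2.25; Q3=4.50, Q2=2.25; dissipated=2.297
Op 4: CLOSE 1-3: Q_total=12.75, C_total=8.00, V=1.59; Q1=9.56, Q3=3.19; dissipated=0.574
Final charges: Q1=9.56, Q2=2.25, Q3=3.19

Answer: 3.19 μC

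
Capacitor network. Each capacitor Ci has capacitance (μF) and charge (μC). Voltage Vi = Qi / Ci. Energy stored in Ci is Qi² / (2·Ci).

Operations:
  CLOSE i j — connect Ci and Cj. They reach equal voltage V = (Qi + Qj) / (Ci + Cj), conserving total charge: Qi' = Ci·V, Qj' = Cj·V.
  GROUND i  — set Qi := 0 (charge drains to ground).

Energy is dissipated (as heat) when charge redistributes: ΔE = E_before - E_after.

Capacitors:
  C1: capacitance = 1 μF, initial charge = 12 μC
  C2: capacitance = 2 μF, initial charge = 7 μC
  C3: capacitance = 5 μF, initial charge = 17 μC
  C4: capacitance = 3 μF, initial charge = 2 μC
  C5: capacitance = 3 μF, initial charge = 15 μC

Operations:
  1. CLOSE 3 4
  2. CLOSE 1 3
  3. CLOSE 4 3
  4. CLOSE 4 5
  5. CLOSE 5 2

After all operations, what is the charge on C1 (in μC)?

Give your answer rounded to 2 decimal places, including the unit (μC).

Answer: 3.98 μC

Derivation:
Initial: C1(1μF, Q=12μC, V=12.00V), C2(2μF, Q=7μC, V=3.50V), C3(5μF, Q=17μC, V=3.40V), C4(3μF, Q=2μC, V=0.67V), C5(3μF, Q=15μC, V=5.00V)
Op 1: CLOSE 3-4: Q_total=19.00, C_total=8.00, V=2.38; Q3=11.88, Q4=7.12; dissipated=7.004
Op 2: CLOSE 1-3: Q_total=23.88, C_total=6.00, V=3.98; Q1=3.98, Q3=19.90; dissipated=38.600
Op 3: CLOSE 4-3: Q_total=27.02, C_total=8.00, V=3.38; Q4=10.13, Q3=16.89; dissipated=2.413
Op 4: CLOSE 4-5: Q_total=25.13, C_total=6.00, V=4.19; Q4=12.57, Q5=12.57; dissipated=1.974
Op 5: CLOSE 5-2: Q_total=19.57, C_total=5.00, V=3.91; Q5=11.74, Q2=7.83; dissipated=0.285
Final charges: Q1=3.98, Q2=7.83, Q3=16.89, Q4=12.57, Q5=11.74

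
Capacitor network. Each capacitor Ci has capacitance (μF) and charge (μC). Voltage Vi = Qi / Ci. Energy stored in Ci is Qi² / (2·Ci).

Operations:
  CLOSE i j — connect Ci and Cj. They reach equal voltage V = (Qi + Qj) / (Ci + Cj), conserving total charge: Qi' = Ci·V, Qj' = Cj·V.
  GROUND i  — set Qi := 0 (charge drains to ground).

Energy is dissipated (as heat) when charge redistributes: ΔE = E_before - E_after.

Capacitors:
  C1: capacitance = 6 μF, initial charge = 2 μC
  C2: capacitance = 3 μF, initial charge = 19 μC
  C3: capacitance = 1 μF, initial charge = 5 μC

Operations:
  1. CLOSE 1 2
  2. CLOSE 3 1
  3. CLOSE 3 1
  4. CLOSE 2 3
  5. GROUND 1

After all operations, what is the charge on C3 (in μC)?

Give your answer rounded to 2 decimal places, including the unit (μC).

Answer: 2.43 μC

Derivation:
Initial: C1(6μF, Q=2μC, V=0.33V), C2(3μF, Q=19μC, V=6.33V), C3(1μF, Q=5μC, V=5.00V)
Op 1: CLOSE 1-2: Q_total=21.00, C_total=9.00, V=2.33; Q1=14.00, Q2=7.00; dissipated=36.000
Op 2: CLOSE 3-1: Q_total=19.00, C_total=7.00, V=2.71; Q3=2.71, Q1=16.29; dissipated=3.048
Op 3: CLOSE 3-1: Q_total=19.00, C_total=7.00, V=2.71; Q3=2.71, Q1=16.29; dissipated=0.000
Op 4: CLOSE 2-3: Q_total=9.71, C_total=4.00, V=2.43; Q2=7.29, Q3=2.43; dissipated=0.054
Op 5: GROUND 1: Q1=0; energy lost=22.102
Final charges: Q1=0.00, Q2=7.29, Q3=2.43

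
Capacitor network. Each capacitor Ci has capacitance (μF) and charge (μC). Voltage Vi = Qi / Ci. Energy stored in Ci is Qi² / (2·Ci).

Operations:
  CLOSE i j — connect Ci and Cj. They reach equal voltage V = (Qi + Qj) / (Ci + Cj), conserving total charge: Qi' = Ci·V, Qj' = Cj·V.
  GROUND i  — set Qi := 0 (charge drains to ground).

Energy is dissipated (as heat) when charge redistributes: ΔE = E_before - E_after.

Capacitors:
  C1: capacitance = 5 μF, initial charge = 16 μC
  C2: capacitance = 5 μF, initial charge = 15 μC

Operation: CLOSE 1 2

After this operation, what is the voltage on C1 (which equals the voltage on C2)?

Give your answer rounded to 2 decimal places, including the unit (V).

Answer: 3.10 V

Derivation:
Initial: C1(5μF, Q=16μC, V=3.20V), C2(5μF, Q=15μC, V=3.00V)
Op 1: CLOSE 1-2: Q_total=31.00, C_total=10.00, V=3.10; Q1=15.50, Q2=15.50; dissipated=0.050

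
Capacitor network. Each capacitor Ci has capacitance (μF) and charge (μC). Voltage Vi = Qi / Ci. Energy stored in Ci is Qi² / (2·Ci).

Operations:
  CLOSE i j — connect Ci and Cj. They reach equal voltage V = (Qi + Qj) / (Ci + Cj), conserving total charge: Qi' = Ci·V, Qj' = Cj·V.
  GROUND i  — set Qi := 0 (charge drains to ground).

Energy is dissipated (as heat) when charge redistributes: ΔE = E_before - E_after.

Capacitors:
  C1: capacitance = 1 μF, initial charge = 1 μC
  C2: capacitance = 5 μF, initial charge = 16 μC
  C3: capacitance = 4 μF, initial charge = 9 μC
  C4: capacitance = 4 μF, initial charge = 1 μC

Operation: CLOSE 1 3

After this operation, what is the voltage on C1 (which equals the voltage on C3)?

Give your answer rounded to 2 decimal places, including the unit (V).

Answer: 2.00 V

Derivation:
Initial: C1(1μF, Q=1μC, V=1.00V), C2(5μF, Q=16μC, V=3.20V), C3(4μF, Q=9μC, V=2.25V), C4(4μF, Q=1μC, V=0.25V)
Op 1: CLOSE 1-3: Q_total=10.00, C_total=5.00, V=2.00; Q1=2.00, Q3=8.00; dissipated=0.625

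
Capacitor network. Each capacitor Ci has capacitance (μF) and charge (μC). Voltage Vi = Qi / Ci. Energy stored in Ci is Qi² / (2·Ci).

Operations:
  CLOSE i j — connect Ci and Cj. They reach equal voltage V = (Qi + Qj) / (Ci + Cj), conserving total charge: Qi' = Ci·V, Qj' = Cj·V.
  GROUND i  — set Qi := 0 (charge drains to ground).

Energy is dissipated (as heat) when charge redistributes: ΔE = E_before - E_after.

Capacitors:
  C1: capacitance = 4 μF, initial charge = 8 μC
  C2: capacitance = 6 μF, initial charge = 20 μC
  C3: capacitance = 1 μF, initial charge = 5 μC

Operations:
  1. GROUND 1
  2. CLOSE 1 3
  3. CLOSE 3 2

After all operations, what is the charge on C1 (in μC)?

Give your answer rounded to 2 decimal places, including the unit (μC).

Answer: 4.00 μC

Derivation:
Initial: C1(4μF, Q=8μC, V=2.00V), C2(6μF, Q=20μC, V=3.33V), C3(1μF, Q=5μC, V=5.00V)
Op 1: GROUND 1: Q1=0; energy lost=8.000
Op 2: CLOSE 1-3: Q_total=5.00, C_total=5.00, V=1.00; Q1=4.00, Q3=1.00; dissipated=10.000
Op 3: CLOSE 3-2: Q_total=21.00, C_total=7.00, V=3.00; Q3=3.00, Q2=18.00; dissipated=2.333
Final charges: Q1=4.00, Q2=18.00, Q3=3.00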